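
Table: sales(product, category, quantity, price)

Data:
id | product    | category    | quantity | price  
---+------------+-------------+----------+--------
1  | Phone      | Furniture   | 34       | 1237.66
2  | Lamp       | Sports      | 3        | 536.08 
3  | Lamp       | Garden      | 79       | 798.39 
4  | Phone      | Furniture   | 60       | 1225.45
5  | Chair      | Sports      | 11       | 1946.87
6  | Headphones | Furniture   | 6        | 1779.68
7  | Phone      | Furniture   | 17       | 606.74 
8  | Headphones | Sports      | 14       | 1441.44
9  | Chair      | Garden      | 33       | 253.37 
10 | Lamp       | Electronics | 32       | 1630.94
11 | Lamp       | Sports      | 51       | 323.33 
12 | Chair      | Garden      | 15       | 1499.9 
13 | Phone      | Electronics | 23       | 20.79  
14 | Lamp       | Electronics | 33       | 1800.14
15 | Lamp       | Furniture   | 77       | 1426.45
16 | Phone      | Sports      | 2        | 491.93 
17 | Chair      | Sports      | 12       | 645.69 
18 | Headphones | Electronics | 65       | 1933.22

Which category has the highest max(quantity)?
SELECT category, MAX(quantity) as val
FROM sales
GROUP BY category
ORDER BY val DESC
LIMIT 1

Result: Garden with max(quantity) = 79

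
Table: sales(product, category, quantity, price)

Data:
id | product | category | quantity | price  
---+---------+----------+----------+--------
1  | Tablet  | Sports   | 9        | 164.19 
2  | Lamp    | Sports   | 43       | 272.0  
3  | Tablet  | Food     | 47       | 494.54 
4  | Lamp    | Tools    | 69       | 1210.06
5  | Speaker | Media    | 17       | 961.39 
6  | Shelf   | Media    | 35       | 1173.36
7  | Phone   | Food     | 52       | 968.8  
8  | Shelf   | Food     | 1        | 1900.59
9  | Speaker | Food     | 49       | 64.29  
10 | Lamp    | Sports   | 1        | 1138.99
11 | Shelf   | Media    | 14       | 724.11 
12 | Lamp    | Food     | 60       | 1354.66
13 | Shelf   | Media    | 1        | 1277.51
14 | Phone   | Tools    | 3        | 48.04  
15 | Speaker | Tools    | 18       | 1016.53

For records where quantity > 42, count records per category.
SELECT category, COUNT(*)
FROM sales
WHERE quantity > 42
GROUP BY category

Note: WHERE filters rows before grouping.

Result:
  Food: 4
  Sports: 1
  Tools: 1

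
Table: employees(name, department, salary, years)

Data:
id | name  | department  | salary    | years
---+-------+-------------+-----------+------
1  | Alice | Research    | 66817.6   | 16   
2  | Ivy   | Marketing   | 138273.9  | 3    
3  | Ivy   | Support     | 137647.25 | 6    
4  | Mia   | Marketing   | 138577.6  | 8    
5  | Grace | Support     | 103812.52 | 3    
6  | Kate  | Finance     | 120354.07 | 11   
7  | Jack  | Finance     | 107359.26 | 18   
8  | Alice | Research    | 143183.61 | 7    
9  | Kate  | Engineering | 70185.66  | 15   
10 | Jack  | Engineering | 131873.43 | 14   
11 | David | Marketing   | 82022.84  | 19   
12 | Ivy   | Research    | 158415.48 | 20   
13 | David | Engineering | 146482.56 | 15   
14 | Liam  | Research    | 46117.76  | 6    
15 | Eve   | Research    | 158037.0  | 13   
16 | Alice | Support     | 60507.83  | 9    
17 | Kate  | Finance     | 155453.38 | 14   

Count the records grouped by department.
SELECT department, COUNT(*) as count
FROM employees
GROUP BY department

Result:
  Engineering: 3
  Finance: 3
  Marketing: 3
  Research: 5
  Support: 3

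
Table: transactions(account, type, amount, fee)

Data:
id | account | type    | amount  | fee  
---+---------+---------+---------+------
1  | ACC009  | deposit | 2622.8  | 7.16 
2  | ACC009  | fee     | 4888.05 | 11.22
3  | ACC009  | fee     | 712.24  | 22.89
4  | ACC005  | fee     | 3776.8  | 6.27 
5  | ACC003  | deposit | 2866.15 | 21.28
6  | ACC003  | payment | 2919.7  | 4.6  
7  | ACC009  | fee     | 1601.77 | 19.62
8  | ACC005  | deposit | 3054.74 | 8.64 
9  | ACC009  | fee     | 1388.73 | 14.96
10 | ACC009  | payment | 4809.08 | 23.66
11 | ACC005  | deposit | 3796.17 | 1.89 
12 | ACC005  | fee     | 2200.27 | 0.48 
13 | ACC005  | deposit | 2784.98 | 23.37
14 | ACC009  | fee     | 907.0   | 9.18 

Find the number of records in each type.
SELECT type, COUNT(*) as count
FROM transactions
GROUP BY type

Result:
  deposit: 5
  fee: 7
  payment: 2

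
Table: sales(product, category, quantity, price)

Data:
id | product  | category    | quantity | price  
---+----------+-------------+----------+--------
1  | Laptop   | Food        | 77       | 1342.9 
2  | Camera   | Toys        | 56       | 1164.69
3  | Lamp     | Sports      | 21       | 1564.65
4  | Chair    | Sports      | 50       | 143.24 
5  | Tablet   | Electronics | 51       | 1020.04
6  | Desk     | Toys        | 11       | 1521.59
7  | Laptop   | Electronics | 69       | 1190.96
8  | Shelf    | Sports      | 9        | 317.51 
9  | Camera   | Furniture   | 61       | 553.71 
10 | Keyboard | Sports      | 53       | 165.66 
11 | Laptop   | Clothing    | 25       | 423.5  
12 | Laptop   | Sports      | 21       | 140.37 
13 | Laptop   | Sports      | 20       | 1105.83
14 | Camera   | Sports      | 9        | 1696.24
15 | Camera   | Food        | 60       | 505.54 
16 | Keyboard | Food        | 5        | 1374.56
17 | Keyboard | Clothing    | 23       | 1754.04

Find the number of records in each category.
SELECT category, COUNT(*) as count
FROM sales
GROUP BY category

Result:
  Clothing: 2
  Electronics: 2
  Food: 3
  Furniture: 1
  Sports: 7
  Toys: 2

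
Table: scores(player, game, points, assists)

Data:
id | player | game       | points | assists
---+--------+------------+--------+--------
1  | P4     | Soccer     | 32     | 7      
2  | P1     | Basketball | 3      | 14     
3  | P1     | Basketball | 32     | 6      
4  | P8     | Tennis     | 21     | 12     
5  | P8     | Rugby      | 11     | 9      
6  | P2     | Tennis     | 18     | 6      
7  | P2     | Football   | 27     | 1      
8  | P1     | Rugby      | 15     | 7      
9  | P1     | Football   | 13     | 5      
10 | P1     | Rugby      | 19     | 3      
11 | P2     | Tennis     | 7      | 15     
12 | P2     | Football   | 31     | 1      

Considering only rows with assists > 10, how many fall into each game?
SELECT game, COUNT(*)
FROM scores
WHERE assists > 10
GROUP BY game

Note: WHERE filters rows before grouping.

Result:
  Basketball: 1
  Tennis: 2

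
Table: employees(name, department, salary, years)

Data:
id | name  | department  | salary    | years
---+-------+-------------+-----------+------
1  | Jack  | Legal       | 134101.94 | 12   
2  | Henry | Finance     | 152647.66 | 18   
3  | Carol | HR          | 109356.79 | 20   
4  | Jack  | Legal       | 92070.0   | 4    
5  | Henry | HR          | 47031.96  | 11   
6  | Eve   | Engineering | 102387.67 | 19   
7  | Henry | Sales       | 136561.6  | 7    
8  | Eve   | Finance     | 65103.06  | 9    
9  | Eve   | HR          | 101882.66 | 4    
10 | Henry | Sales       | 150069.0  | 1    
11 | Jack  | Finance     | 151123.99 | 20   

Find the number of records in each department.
SELECT department, COUNT(*) as count
FROM employees
GROUP BY department

Result:
  Engineering: 1
  Finance: 3
  HR: 3
  Legal: 2
  Sales: 2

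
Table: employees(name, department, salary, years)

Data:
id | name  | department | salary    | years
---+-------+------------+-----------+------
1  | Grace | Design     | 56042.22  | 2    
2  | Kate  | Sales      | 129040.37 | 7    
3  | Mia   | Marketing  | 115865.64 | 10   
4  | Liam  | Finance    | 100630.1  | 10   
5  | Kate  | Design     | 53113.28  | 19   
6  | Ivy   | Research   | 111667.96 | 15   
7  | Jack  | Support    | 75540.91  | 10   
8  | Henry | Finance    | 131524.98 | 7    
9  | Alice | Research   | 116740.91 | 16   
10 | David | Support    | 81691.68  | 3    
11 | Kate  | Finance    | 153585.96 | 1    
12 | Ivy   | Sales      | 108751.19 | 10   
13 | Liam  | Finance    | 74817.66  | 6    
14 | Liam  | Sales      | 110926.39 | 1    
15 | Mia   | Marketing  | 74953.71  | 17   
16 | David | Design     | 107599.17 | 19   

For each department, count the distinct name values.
SELECT department, COUNT(DISTINCT name)
FROM employees
GROUP BY department

Result:
  Design: 3 distinct
  Finance: 3 distinct
  Marketing: 1 distinct
  Research: 2 distinct
  Sales: 3 distinct
  Support: 2 distinct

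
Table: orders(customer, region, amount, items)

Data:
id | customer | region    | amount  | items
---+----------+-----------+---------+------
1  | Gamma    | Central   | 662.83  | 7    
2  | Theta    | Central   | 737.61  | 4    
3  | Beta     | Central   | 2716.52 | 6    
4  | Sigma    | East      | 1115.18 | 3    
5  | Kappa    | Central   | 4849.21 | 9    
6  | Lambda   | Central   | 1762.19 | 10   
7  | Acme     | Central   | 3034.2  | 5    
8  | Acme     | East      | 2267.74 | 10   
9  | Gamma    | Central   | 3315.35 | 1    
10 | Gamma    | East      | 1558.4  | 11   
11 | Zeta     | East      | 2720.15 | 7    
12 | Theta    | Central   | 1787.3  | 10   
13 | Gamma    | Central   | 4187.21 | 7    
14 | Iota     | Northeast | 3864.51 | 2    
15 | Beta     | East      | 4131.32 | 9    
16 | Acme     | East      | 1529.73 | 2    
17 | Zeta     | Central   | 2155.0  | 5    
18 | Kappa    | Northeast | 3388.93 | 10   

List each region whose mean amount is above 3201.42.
SELECT region, AVG(amount)
FROM orders
GROUP BY region
HAVING AVG(amount) > 3201.42

Result:
  Northeast: avg=3626.72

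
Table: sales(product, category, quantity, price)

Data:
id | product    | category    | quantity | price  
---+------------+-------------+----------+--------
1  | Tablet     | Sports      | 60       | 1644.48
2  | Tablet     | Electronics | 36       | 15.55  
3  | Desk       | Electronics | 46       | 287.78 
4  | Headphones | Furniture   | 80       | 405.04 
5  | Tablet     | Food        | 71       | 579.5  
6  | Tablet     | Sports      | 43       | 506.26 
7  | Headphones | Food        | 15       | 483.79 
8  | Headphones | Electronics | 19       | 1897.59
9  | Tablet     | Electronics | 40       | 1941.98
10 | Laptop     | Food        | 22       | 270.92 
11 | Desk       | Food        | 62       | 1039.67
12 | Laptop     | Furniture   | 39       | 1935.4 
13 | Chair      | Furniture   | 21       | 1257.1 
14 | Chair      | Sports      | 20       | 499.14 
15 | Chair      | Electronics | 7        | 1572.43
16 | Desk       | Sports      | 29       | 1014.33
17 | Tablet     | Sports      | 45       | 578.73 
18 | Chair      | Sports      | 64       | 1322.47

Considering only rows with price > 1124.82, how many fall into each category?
SELECT category, COUNT(*)
FROM sales
WHERE price > 1124.82
GROUP BY category

Note: WHERE filters rows before grouping.

Result:
  Electronics: 3
  Furniture: 2
  Sports: 2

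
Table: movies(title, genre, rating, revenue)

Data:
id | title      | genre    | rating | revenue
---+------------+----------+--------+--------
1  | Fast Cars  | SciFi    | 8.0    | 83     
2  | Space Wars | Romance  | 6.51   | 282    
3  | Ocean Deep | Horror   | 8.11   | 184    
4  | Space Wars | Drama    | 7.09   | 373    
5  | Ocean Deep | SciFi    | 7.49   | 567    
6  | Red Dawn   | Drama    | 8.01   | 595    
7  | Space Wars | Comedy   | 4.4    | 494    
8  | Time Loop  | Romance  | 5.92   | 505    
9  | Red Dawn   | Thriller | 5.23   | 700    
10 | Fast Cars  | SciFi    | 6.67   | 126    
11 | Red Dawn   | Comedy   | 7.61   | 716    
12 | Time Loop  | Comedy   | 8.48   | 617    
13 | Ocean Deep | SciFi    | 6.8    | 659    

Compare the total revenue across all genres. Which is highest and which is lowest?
SELECT genre, SUM(revenue)
FROM movies
GROUP BY genre
ORDER BY SUM(revenue)

All groups:
  Horror: 184
  Thriller: 700
  Romance: 787
  Drama: 968
  SciFi: 1435
  Comedy: 1827

Highest: Comedy (1827)
Lowest: Horror (184)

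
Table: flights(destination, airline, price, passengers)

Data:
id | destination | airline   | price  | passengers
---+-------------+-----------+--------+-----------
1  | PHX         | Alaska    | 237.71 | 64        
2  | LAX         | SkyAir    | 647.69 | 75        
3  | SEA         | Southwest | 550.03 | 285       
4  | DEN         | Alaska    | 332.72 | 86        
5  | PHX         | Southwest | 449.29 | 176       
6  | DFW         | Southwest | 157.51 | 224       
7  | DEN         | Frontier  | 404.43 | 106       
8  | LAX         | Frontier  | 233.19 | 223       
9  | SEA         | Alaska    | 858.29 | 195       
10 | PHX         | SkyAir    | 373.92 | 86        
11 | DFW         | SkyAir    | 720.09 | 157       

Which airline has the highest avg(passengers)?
SELECT airline, AVG(passengers) as val
FROM flights
GROUP BY airline
ORDER BY val DESC
LIMIT 1

Result: Southwest with avg(passengers) = 228.33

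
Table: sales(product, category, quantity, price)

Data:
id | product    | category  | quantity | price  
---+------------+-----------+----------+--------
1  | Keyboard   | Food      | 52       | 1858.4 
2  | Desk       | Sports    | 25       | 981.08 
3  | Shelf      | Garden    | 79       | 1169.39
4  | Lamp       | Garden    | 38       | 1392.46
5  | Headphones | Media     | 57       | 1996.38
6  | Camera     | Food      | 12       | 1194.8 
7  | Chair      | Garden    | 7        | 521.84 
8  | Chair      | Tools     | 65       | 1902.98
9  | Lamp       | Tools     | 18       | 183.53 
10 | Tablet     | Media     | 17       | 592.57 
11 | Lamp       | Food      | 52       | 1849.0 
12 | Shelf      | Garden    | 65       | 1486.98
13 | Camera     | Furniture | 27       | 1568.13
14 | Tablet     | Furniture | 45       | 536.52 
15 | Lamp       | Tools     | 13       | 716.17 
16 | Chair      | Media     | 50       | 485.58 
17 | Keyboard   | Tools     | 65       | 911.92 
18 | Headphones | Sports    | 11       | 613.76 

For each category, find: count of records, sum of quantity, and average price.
SELECT category,
       COUNT(*) as cnt,
       SUM(quantity) as total_quantity,
       AVG(price) as avg_price
FROM sales
GROUP BY category

Result:
  Food: 3 records, 116 total quantity, 1634.07 avg price
  Furniture: 2 records, 72 total quantity, 1052.33 avg price
  Garden: 4 records, 189 total quantity, 1142.67 avg price
  Media: 3 records, 124 total quantity, 1024.84 avg price
  Sports: 2 records, 36 total quantity, 797.42 avg price
  Tools: 4 records, 161 total quantity, 928.65 avg price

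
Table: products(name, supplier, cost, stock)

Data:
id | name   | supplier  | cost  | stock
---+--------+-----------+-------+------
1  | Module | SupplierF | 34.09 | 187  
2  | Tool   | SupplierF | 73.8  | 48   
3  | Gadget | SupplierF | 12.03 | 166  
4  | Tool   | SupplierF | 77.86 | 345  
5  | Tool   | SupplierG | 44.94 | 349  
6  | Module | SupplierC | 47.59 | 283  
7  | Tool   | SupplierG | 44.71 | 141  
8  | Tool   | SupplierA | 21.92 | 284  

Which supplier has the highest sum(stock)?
SELECT supplier, SUM(stock) as val
FROM products
GROUP BY supplier
ORDER BY val DESC
LIMIT 1

Result: SupplierF with sum(stock) = 746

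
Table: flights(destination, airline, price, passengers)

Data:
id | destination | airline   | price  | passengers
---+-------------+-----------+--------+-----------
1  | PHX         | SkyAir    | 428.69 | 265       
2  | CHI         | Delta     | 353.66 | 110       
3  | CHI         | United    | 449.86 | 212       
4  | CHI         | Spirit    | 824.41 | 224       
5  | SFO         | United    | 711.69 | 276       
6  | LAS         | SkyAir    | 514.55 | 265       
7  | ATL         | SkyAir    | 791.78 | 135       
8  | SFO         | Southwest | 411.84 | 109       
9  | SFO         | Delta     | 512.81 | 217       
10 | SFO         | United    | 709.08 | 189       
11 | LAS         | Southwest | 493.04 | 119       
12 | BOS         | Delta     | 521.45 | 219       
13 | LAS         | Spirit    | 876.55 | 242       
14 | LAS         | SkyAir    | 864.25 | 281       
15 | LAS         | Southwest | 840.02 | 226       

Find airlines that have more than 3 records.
SELECT airline, COUNT(*) as cnt
FROM flights
GROUP BY airline
HAVING COUNT(*) > 3

Result:
  SkyAir: 4

Note: HAVING filters groups after aggregation, WHERE filters rows before.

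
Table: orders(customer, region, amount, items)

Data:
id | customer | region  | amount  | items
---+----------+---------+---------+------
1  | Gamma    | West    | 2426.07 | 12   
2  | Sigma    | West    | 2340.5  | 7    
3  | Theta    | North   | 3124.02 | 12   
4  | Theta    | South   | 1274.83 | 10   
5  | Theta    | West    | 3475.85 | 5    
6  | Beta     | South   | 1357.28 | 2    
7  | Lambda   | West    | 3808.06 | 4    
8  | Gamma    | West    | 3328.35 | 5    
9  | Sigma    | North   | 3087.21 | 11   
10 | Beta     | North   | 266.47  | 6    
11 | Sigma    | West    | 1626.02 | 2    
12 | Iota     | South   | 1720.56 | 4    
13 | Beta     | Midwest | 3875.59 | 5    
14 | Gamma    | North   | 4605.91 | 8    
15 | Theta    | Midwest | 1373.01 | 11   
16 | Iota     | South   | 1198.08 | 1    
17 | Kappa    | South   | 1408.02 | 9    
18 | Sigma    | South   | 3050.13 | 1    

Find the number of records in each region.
SELECT region, COUNT(*) as count
FROM orders
GROUP BY region

Result:
  Midwest: 2
  North: 4
  South: 6
  West: 6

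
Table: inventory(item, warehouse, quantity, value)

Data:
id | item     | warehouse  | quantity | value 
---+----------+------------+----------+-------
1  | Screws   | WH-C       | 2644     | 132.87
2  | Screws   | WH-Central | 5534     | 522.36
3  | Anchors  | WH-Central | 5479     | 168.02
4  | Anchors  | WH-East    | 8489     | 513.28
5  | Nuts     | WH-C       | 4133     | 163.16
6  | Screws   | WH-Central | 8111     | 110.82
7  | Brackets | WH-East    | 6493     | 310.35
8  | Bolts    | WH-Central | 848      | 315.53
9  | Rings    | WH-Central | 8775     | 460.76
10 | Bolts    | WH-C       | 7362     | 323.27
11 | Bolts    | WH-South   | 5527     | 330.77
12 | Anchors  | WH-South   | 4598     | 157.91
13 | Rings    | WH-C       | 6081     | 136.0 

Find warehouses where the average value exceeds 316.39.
SELECT warehouse, AVG(value)
FROM inventory
GROUP BY warehouse
HAVING AVG(value) > 316.39

Result:
  WH-East: avg=411.82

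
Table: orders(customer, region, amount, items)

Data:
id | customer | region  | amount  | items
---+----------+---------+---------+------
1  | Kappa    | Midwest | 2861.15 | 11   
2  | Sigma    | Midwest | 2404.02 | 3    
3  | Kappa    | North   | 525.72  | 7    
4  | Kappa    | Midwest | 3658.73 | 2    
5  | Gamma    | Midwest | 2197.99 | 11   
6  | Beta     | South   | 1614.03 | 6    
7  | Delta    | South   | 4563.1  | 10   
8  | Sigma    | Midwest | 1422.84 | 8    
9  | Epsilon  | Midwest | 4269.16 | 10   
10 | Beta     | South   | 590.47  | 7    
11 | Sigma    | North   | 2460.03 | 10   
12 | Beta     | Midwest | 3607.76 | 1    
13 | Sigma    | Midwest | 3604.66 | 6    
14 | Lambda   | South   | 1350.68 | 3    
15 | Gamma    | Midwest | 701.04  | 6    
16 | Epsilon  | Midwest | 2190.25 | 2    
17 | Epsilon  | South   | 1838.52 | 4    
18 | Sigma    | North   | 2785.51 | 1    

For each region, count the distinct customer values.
SELECT region, COUNT(DISTINCT customer)
FROM orders
GROUP BY region

Result:
  Midwest: 5 distinct
  North: 2 distinct
  South: 4 distinct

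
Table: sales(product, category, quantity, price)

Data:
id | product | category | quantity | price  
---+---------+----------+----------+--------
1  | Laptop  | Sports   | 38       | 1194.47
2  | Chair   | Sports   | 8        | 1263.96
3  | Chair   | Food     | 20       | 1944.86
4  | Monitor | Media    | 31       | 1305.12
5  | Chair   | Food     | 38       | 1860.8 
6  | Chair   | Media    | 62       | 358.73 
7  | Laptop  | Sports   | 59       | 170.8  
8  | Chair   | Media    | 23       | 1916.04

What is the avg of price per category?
SELECT category, AVG(price) as result
FROM sales
GROUP BY category

Result:
  Food: 1902.83
  Media: 1193.30
  Sports: 876.41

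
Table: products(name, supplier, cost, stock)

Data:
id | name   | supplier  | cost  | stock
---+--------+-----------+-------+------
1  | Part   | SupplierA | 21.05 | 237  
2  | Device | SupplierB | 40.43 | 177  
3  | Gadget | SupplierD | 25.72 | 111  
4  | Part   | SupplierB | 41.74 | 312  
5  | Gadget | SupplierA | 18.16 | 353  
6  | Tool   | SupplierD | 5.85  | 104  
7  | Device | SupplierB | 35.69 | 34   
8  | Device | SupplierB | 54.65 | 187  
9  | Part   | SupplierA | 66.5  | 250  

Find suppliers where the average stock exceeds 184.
SELECT supplier, AVG(stock)
FROM products
GROUP BY supplier
HAVING AVG(stock) > 184

Result:
  SupplierA: avg=280.00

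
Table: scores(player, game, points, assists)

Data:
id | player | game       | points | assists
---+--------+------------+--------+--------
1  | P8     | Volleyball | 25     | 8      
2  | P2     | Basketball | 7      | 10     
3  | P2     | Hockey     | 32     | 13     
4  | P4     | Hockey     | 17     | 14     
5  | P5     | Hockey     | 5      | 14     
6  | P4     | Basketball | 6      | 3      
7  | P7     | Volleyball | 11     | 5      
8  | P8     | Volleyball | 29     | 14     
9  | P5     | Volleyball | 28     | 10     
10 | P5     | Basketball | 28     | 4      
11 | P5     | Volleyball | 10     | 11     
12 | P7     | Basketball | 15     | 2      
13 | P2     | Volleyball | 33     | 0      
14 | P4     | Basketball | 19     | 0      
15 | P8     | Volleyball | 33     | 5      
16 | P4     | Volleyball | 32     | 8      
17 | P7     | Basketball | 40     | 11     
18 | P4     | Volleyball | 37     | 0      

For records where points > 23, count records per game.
SELECT game, COUNT(*)
FROM scores
WHERE points > 23
GROUP BY game

Note: WHERE filters rows before grouping.

Result:
  Basketball: 2
  Hockey: 1
  Volleyball: 7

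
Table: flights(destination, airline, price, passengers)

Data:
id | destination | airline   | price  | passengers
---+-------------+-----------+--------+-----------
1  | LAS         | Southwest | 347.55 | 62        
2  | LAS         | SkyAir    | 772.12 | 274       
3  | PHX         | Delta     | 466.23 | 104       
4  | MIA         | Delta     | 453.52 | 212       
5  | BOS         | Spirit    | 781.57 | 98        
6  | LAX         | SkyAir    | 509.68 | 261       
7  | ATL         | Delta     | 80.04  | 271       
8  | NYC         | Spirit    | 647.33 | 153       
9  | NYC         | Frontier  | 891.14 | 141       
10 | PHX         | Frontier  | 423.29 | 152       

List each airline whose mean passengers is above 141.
SELECT airline, AVG(passengers)
FROM flights
GROUP BY airline
HAVING AVG(passengers) > 141

Result:
  Delta: avg=195.67
  Frontier: avg=146.50
  SkyAir: avg=267.50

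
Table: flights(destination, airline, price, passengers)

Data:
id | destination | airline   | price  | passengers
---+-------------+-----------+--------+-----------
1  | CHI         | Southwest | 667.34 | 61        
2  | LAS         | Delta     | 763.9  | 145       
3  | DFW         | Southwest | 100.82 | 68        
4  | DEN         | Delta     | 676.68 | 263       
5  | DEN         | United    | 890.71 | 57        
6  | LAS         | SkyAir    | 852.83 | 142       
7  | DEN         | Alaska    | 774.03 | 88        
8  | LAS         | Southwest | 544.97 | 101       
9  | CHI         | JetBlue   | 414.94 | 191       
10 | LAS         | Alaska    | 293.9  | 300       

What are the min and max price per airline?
SELECT airline, MIN(price), MAX(price)
FROM flights
GROUP BY airline

Result:
  Alaska: min=293.90, max=774.03
  Delta: min=676.68, max=763.90
  JetBlue: min=414.94, max=414.94
  SkyAir: min=852.83, max=852.83
  Southwest: min=100.82, max=667.34
  United: min=890.71, max=890.71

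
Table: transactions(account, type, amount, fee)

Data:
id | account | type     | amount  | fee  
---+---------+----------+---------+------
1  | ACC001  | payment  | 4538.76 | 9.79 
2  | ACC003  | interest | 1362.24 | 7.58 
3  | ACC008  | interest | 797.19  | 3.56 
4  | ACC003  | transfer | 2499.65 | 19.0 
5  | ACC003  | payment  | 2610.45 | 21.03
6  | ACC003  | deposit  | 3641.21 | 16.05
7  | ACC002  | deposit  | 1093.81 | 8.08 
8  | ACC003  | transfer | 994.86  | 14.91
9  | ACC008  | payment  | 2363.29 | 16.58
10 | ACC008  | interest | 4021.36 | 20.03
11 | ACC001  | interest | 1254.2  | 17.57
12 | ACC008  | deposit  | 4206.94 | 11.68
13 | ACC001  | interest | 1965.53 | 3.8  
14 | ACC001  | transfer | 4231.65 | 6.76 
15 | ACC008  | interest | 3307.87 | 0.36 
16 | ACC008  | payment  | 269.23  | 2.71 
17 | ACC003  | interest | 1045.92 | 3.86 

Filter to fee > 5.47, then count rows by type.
SELECT type, COUNT(*)
FROM transactions
WHERE fee > 5.47
GROUP BY type

Note: WHERE filters rows before grouping.

Result:
  deposit: 3
  interest: 3
  payment: 3
  transfer: 3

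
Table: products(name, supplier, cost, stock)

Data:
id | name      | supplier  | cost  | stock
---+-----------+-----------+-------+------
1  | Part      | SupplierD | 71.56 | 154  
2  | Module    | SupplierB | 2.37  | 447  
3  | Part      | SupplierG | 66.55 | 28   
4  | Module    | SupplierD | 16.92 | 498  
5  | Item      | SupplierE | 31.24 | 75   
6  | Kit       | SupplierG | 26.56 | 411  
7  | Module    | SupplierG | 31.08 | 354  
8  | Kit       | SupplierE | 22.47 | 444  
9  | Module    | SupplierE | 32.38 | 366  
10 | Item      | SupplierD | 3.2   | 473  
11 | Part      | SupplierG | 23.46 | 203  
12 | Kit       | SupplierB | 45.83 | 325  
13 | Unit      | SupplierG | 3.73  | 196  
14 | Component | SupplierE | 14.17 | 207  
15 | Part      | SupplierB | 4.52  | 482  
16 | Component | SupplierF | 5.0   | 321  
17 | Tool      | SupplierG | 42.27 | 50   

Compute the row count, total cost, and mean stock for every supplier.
SELECT supplier,
       COUNT(*) as cnt,
       SUM(cost) as total_cost,
       AVG(stock) as avg_stock
FROM products
GROUP BY supplier

Result:
  SupplierB: 3 records, 52.72 total cost, 418.00 avg stock
  SupplierD: 3 records, 91.68 total cost, 375.00 avg stock
  SupplierE: 4 records, 100.26 total cost, 273.00 avg stock
  SupplierF: 1 records, 5.00 total cost, 321.00 avg stock
  SupplierG: 6 records, 193.65 total cost, 207.00 avg stock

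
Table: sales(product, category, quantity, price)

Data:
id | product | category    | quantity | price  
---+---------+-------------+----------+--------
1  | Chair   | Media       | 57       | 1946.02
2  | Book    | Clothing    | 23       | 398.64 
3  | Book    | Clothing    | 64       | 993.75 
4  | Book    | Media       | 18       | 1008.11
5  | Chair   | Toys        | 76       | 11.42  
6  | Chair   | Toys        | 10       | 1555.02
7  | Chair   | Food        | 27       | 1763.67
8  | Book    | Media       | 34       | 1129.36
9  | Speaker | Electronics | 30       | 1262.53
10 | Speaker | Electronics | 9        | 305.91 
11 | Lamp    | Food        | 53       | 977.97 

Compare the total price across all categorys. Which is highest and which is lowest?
SELECT category, SUM(price)
FROM sales
GROUP BY category
ORDER BY SUM(price)

All groups:
  Clothing: 1392.39
  Toys: 1566.44
  Electronics: 1568.44
  Food: 2741.64
  Media: 4083.49

Highest: Media (4083.49)
Lowest: Clothing (1392.39)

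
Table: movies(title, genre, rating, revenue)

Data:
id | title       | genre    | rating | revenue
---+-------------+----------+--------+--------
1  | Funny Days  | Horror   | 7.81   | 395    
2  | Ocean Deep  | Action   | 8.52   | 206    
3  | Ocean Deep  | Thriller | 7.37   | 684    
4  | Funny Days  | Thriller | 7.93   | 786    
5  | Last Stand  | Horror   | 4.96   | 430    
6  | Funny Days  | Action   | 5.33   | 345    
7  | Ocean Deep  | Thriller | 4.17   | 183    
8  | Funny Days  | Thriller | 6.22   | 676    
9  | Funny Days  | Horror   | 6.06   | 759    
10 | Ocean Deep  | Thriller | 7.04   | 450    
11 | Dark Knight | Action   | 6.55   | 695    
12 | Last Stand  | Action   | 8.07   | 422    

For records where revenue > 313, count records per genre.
SELECT genre, COUNT(*)
FROM movies
WHERE revenue > 313
GROUP BY genre

Note: WHERE filters rows before grouping.

Result:
  Action: 3
  Horror: 3
  Thriller: 4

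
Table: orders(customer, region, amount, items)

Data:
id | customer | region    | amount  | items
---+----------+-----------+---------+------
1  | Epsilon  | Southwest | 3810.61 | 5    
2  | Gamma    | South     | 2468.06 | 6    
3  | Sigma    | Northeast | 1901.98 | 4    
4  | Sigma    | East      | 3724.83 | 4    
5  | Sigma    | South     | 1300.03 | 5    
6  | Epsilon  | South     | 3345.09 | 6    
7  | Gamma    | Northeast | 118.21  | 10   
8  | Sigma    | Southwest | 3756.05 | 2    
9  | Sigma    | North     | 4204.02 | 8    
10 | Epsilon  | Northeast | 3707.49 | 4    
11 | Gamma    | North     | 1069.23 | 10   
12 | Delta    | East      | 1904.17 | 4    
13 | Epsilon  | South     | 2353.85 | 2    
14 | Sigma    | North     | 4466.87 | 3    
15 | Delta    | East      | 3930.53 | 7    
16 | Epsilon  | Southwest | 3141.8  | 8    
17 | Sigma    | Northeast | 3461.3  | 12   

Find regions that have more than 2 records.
SELECT region, COUNT(*) as cnt
FROM orders
GROUP BY region
HAVING COUNT(*) > 2

Result:
  East: 3
  North: 3
  Northeast: 4
  South: 4
  Southwest: 3

Note: HAVING filters groups after aggregation, WHERE filters rows before.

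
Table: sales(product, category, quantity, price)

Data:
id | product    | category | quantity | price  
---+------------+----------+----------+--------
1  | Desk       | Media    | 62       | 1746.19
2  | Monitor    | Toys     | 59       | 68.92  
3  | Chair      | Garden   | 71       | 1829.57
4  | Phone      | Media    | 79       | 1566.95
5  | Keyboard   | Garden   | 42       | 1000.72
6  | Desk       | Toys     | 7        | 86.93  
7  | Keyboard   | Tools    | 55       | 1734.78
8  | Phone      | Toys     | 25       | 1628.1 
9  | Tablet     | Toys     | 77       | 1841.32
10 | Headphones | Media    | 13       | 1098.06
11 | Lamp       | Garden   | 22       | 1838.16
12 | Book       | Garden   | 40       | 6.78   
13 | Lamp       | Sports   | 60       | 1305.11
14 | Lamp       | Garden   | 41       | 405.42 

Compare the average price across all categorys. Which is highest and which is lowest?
SELECT category, AVG(price)
FROM sales
GROUP BY category
ORDER BY AVG(price)

All groups:
  Toys: 906.32
  Garden: 1016.13
  Sports: 1305.11
  Media: 1470.40
  Tools: 1734.78

Highest: Tools (1734.78)
Lowest: Toys (906.32)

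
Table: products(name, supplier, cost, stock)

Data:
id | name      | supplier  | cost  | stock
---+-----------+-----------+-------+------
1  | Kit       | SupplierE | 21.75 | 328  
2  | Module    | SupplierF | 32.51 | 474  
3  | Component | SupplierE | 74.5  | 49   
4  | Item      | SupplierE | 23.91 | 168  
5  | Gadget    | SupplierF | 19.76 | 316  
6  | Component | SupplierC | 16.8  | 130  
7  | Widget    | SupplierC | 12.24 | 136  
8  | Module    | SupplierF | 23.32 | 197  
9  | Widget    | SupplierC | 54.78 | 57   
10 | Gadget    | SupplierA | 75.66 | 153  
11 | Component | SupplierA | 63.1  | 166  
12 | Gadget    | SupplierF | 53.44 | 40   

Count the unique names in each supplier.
SELECT supplier, COUNT(DISTINCT name)
FROM products
GROUP BY supplier

Result:
  SupplierA: 2 distinct
  SupplierC: 2 distinct
  SupplierE: 3 distinct
  SupplierF: 2 distinct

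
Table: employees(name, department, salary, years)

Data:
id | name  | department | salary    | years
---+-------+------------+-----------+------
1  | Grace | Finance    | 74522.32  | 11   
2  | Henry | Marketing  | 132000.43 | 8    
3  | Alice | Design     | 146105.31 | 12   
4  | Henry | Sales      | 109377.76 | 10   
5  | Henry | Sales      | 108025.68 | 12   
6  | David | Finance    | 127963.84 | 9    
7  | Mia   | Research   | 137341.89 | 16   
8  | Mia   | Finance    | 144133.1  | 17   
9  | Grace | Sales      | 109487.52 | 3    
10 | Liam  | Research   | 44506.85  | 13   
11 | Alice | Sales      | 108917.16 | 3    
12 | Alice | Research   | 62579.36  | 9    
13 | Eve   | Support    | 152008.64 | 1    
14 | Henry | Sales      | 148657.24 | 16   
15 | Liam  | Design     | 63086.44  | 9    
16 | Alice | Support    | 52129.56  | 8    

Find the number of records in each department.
SELECT department, COUNT(*) as count
FROM employees
GROUP BY department

Result:
  Design: 2
  Finance: 3
  Marketing: 1
  Research: 3
  Sales: 5
  Support: 2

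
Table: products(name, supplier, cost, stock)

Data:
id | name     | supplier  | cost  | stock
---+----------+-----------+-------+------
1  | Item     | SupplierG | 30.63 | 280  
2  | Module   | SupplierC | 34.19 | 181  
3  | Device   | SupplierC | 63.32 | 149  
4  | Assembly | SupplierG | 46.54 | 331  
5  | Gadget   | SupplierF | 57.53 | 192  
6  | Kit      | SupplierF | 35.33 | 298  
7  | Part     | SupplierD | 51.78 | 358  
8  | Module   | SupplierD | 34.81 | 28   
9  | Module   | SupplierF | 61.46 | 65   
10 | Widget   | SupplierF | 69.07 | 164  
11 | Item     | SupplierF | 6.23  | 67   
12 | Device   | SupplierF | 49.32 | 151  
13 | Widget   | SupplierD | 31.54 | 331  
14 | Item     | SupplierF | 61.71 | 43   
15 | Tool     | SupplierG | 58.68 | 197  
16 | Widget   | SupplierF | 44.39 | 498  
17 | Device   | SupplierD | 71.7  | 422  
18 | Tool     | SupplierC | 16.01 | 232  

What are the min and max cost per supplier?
SELECT supplier, MIN(cost), MAX(cost)
FROM products
GROUP BY supplier

Result:
  SupplierC: min=16.01, max=63.32
  SupplierD: min=31.54, max=71.70
  SupplierF: min=6.23, max=69.07
  SupplierG: min=30.63, max=58.68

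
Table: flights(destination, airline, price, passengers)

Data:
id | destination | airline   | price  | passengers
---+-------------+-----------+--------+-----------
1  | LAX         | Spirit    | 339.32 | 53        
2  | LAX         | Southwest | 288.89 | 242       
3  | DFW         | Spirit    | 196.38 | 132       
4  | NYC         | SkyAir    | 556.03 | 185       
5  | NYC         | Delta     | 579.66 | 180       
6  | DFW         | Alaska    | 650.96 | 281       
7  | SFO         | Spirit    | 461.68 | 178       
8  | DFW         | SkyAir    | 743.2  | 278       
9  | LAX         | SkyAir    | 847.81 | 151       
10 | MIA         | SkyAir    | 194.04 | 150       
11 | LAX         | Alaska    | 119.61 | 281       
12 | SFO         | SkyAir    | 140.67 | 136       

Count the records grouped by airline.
SELECT airline, COUNT(*) as count
FROM flights
GROUP BY airline

Result:
  Alaska: 2
  Delta: 1
  SkyAir: 5
  Southwest: 1
  Spirit: 3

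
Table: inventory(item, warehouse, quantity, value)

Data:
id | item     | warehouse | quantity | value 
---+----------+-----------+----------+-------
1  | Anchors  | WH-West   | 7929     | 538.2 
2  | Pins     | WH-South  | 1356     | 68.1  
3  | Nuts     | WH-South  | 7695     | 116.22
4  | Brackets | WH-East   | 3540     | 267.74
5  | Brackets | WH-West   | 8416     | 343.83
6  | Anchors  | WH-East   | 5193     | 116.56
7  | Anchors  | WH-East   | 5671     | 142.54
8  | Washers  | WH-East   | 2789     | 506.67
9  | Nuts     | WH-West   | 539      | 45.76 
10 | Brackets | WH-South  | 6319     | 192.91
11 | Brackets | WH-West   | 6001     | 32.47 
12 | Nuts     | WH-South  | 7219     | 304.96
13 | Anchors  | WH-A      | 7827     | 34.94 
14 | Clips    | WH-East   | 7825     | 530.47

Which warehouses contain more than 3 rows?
SELECT warehouse, COUNT(*) as cnt
FROM inventory
GROUP BY warehouse
HAVING COUNT(*) > 3

Result:
  WH-East: 5
  WH-South: 4
  WH-West: 4

Note: HAVING filters groups after aggregation, WHERE filters rows before.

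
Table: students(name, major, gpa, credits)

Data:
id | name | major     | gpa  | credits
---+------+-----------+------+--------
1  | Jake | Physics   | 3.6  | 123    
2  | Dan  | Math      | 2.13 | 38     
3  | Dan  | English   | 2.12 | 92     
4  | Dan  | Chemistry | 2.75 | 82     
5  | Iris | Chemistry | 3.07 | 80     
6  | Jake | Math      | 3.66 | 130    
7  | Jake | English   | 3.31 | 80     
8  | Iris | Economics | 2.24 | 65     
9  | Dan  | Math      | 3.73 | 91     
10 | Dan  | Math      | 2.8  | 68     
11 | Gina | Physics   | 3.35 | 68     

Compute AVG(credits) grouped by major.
SELECT major, AVG(credits) as result
FROM students
GROUP BY major

Result:
  Chemistry: 81.00
  Economics: 65.00
  English: 86.00
  Math: 81.75
  Physics: 95.50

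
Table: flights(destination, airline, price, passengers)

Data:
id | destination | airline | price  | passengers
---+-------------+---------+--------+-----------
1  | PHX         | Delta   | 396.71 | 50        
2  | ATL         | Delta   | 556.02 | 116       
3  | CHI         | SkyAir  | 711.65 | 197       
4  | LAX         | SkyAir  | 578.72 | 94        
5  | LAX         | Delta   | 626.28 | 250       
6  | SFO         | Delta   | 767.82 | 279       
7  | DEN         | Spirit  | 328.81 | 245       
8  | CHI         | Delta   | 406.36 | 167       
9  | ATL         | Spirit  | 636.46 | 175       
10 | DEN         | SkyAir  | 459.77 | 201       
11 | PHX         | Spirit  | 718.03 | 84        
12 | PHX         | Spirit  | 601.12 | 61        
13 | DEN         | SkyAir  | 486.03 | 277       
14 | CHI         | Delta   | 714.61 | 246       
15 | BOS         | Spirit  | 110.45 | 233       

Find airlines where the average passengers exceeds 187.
SELECT airline, AVG(passengers)
FROM flights
GROUP BY airline
HAVING AVG(passengers) > 187

Result:
  SkyAir: avg=192.25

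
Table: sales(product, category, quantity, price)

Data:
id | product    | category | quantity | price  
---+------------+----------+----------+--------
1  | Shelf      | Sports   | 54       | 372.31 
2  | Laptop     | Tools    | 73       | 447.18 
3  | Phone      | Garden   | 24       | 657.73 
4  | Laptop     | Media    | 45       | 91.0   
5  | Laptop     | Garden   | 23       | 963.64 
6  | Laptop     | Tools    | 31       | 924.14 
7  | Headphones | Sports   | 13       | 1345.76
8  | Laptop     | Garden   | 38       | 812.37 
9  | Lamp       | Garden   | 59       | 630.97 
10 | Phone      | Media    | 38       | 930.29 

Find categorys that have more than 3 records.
SELECT category, COUNT(*) as cnt
FROM sales
GROUP BY category
HAVING COUNT(*) > 3

Result:
  Garden: 4

Note: HAVING filters groups after aggregation, WHERE filters rows before.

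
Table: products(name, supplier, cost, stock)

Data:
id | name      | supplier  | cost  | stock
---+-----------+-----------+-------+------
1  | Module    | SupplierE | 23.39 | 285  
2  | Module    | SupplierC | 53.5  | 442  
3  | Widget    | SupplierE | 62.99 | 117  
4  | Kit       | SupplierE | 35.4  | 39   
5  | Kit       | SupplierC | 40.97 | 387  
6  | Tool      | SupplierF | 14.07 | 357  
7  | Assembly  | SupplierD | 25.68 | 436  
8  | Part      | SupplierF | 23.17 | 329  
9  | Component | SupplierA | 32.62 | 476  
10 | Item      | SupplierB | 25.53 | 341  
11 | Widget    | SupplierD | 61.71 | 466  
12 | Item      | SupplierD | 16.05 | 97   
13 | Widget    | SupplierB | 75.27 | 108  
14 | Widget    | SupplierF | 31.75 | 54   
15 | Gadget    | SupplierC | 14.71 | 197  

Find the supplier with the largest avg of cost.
SELECT supplier, AVG(cost) as val
FROM products
GROUP BY supplier
ORDER BY val DESC
LIMIT 1

Result: SupplierB with avg(cost) = 50.40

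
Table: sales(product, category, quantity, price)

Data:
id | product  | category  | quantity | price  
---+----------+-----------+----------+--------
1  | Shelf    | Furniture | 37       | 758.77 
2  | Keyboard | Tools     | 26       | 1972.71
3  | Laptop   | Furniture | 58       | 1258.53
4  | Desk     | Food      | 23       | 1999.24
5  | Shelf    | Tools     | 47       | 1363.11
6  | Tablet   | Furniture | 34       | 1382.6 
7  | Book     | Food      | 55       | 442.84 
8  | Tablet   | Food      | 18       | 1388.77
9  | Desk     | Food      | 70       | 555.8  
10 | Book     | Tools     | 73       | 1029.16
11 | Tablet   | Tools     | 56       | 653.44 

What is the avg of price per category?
SELECT category, AVG(price) as result
FROM sales
GROUP BY category

Result:
  Food: 1096.66
  Furniture: 1133.30
  Tools: 1254.61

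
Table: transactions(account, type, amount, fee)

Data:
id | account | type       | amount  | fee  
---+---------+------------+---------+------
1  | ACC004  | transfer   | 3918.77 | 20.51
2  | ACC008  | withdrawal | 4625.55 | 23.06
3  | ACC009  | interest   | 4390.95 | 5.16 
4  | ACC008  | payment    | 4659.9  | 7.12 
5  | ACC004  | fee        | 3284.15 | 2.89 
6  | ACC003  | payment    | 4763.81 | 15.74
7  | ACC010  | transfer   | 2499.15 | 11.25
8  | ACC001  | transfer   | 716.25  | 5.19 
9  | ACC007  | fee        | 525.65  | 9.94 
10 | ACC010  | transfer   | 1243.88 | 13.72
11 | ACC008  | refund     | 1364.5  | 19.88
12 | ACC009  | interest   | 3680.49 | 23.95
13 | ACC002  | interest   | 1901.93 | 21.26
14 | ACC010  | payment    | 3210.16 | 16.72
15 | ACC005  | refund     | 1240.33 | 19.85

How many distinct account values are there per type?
SELECT type, COUNT(DISTINCT account)
FROM transactions
GROUP BY type

Result:
  fee: 2 distinct
  interest: 2 distinct
  payment: 3 distinct
  refund: 2 distinct
  transfer: 3 distinct
  withdrawal: 1 distinct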